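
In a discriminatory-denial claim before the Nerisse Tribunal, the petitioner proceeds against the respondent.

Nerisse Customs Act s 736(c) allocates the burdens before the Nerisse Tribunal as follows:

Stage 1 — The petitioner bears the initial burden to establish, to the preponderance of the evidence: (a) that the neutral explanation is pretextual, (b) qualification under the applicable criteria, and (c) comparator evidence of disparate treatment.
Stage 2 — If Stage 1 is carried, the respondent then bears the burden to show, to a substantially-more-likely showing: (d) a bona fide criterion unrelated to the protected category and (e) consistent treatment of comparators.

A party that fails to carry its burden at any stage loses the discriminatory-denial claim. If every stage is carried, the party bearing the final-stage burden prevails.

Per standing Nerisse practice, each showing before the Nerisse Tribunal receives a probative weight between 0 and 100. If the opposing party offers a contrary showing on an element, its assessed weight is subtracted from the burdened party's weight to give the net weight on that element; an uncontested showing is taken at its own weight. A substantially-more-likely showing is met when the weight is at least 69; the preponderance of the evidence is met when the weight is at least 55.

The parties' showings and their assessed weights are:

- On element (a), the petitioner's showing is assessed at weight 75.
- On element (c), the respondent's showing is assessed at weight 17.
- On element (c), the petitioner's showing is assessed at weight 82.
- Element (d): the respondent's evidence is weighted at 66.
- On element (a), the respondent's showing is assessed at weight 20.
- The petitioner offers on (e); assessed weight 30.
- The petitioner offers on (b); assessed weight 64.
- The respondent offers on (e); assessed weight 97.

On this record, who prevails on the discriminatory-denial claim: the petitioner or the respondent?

At Stage 1 the petitioner must meet the preponderance of the evidence (weight is at least 55): on (a) the weight is 75 less the opposing 20 gives net 55, which does reach 55, so (a) meets the standard; on (b) the weight is 64, which does reach 55, so (b) meets the standard; on (c) the weight is 82 less the opposing 17 gives net 65, ≥ 55, so (c) meets the standard.
  All elements met. The burden passes to the respondent.
At Stage 2 the respondent must meet a substantially-more-likely showing (weight is at least 69): on (d) the weight is 66, which does not reach 69, so (d) does not meet the standard; on (e) the weight is 97 less the opposing 30 gives net 67, which does not reach 69, so (e) does not meet the standard.
  Stage 2 not carried; the respondent fails its burden.
The analysis ends at Stage 2; the petitioner prevails.

petitioner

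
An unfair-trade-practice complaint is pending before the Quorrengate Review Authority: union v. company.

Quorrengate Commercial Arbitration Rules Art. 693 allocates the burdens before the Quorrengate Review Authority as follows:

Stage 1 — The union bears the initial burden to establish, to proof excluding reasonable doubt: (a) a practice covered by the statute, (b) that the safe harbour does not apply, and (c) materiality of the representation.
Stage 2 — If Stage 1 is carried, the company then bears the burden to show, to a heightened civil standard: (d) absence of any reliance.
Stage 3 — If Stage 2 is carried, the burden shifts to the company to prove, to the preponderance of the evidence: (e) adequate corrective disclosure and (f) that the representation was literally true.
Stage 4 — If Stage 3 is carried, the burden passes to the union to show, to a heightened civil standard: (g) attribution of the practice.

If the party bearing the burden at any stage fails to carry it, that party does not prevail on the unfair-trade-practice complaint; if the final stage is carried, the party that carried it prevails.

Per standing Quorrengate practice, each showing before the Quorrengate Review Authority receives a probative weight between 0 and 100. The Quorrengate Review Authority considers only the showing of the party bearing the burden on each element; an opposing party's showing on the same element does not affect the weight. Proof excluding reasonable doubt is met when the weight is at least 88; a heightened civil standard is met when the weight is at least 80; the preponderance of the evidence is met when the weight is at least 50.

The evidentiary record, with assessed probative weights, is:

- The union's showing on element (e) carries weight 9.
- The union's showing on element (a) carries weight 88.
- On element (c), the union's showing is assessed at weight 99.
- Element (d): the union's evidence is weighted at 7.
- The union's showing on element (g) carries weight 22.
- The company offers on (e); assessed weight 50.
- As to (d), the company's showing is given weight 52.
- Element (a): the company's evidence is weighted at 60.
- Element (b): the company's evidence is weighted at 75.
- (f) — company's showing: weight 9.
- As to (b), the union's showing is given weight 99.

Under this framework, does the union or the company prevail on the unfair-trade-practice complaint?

union

At Stage 1 the union must meet proof excluding reasonable doubt (weight is at least 88): on (a) the weight is 88 (the company's 60 is given no effect), which does reach 88, so (a) meets the standard; on (b) the weight is 99 (the company's 75 is given no effect), which does reach 88, so (b) meets the standard; on (c) the weight is 99, which does reach 88, so (c) meets the standard.
  The union carries Stage 1; the company now bears the burden.
At Stage 2 the company must meet a heightened civil standard (weight is at least 80): on (d) the weight is 52 (the union's 7 is given no effect), which does not reach 80, so (d) does not meet the standard.
  Stage 2 not carried; the company fails its burden.
The union prevails.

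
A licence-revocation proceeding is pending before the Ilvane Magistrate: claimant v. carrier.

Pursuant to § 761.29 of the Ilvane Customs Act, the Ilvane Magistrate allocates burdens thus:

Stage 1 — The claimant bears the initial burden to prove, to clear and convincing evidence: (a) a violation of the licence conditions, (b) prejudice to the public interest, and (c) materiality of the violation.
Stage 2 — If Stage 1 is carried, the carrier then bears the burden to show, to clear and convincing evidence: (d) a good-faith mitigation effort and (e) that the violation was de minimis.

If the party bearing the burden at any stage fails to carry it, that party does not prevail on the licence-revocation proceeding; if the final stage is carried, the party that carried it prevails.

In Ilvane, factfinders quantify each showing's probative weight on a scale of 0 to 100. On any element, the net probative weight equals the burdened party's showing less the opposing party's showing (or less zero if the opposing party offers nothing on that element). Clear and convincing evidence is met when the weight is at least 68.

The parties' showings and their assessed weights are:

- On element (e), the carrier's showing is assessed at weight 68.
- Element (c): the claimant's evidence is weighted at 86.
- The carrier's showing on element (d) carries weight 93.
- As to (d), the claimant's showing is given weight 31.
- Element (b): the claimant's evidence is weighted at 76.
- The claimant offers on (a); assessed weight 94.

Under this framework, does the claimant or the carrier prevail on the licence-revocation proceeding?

Stage 1 — burden on claimant; standard: clear and convincing evidence (weight is at least 68).
    (a): 94 ≥ 68 [met]
    (b): 76 ≥ 68 [met]
    (c): 86 ≥ 68 [met]
  Stage 1 is satisfied; the onus moves to the carrier.
Stage 2 — burden on carrier; standard: clear and convincing evidence (weight is at least 68).
    (d): 93 − 31 = 62 < 68 [not met]
    (e): 68 ≥ 68 [met]
  Not every element is met, so the carrier fails to carry Stage 2.
The claimant prevails.

claimant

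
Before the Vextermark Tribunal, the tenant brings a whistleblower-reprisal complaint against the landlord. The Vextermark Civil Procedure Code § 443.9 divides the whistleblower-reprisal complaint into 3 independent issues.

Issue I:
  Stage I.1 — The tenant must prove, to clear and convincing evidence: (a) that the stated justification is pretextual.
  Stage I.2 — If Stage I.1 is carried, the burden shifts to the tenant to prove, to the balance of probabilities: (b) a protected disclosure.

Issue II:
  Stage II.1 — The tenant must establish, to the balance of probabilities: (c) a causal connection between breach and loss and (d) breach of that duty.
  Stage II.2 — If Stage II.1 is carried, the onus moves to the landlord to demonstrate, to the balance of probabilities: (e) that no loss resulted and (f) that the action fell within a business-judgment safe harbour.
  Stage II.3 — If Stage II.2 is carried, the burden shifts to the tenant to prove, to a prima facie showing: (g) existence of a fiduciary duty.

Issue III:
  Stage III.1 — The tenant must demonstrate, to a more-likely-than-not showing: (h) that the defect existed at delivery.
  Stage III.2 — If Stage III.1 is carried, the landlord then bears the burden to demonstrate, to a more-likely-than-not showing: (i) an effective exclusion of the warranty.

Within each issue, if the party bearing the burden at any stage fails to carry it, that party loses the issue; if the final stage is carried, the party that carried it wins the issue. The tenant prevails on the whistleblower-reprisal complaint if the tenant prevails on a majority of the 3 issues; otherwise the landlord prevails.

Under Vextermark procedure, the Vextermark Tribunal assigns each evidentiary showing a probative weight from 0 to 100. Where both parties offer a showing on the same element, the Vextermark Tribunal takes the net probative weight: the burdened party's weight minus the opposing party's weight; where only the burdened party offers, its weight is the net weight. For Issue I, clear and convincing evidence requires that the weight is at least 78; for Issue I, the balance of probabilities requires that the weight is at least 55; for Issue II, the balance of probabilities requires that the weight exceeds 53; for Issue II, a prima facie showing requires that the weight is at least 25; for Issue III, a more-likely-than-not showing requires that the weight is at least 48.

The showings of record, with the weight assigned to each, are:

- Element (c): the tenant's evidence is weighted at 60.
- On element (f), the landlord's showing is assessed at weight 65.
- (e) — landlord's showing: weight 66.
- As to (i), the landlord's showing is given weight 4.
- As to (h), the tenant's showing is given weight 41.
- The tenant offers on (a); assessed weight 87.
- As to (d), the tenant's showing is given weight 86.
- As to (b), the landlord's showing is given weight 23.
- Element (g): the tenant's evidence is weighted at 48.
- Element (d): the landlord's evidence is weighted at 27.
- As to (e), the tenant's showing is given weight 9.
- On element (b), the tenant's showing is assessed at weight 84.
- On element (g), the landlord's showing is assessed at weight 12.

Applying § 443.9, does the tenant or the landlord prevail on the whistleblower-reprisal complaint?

tenant

— Issue I —
Stage I.1 — burden on tenant; standard: clear and convincing evidence (weight is at least 78).
    (a): 87 ≥ 78 [met]
  All elements met. The tenant retains the burden for Stage I.2.
Stage I.2 — burden on tenant; standard: the balance of probabilities (weight is at least 55).
    (b): 84 − 23 = 61 ≥ 55 [met]
  Stage I.2 carried; the final stage is satisfied.
Every stage carried; the tenant prevails on this issue.
— Issue II —
Stage II.1 — burden on tenant; standard: the balance of probabilities (weight exceeds 53).
    (c): 60 > 53 [met]
    (d): 86 − 27 = 59 > 53 [met]
  Stage II.1 carried; the burden shifts to the landlord.
Stage II.2 — burden on landlord; standard: the balance of probabilities (weight exceeds 53).
    (e): 66 − 9 = 57 > 53 [met]
    (f): 65 > 53 [met]
  Stage II.2 carried; the burden shifts to the tenant.
Stage II.3 — burden on tenant; standard: a prima facie showing (weight is at least 25).
    (g): 48 − 12 = 36 ≥ 25 [met]
  Stage II.3 carried; the final stage is satisfied.
Every stage carried; the tenant prevails on this issue.
— Issue III —
Stage III.1 (tenant, a more-likely-than-not showing, weight is at least 48): (h) 41 < 48 — fails.
  Stage III.1 not carried; the tenant fails its burden.
So the landlord prevails on this issue.
Per-issue: Issue I → tenant; Issue II → tenant; Issue III → landlord. The tenant must prevail on a majority of issues; overall, the tenant prevails.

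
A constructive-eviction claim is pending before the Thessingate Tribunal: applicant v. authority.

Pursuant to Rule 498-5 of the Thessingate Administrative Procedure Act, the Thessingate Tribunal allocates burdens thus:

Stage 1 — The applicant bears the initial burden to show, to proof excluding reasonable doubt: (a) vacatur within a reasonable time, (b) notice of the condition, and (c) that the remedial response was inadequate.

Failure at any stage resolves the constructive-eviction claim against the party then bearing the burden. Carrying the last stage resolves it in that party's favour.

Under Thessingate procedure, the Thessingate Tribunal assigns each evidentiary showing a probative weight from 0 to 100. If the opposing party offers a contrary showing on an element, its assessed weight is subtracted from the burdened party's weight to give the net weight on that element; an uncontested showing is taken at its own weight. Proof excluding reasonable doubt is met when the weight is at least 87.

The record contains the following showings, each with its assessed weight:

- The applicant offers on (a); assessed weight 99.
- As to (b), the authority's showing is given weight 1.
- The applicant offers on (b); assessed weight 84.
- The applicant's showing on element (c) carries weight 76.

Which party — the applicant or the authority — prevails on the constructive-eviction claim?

Stage 1 — burden on applicant; standard: proof excluding reasonable doubt (weight is at least 87).
    (a): 99 ≥ 87 [met]
    (b): 84 − 1 = 83 < 87 [not met]
    (c): 76 < 87 [not met]
  The applicant does not carry Stage 1.
The analysis ends at Stage 1; the authority prevails.

authority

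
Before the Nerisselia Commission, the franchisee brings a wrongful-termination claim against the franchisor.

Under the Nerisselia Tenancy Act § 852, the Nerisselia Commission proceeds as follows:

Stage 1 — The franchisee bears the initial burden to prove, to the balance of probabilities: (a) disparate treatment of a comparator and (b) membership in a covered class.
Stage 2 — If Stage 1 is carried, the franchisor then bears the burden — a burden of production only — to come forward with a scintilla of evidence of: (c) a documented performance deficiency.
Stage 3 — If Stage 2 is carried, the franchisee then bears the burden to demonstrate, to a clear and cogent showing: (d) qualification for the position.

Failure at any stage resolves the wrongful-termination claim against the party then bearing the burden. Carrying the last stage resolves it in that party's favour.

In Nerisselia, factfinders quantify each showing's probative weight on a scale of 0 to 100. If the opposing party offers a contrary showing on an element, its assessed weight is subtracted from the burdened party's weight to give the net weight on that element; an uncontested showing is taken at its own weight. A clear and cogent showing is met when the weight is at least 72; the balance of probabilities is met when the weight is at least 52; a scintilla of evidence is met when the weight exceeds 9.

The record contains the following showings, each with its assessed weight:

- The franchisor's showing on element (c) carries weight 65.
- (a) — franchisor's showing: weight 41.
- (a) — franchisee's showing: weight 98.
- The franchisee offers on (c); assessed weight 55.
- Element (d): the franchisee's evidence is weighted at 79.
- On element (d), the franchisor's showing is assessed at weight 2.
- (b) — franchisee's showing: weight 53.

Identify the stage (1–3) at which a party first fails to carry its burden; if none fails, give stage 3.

stage 3

Stage 1 (franchisee, the balance of probabilities, weight is at least 52): (a) net 98−41=57 ≥ 52 — meets; (b) 53 ≥ 52 — meets.
  The franchisee carries Stage 1; the franchisor now bears the burden.
Stage 2 (franchisor, a scintilla of evidence, weight exceeds 9): (c) net 65−55=10 > 9 — meets.
  Stage 2 is satisfied; the onus moves to the franchisee.
Stage 3 (franchisee, a clear and cogent showing, weight is at least 72): (d) net 79−2=77 ≥ 72 — meets.
  The franchisee carries the last stage.
With every stage satisfied, the franchisee prevails.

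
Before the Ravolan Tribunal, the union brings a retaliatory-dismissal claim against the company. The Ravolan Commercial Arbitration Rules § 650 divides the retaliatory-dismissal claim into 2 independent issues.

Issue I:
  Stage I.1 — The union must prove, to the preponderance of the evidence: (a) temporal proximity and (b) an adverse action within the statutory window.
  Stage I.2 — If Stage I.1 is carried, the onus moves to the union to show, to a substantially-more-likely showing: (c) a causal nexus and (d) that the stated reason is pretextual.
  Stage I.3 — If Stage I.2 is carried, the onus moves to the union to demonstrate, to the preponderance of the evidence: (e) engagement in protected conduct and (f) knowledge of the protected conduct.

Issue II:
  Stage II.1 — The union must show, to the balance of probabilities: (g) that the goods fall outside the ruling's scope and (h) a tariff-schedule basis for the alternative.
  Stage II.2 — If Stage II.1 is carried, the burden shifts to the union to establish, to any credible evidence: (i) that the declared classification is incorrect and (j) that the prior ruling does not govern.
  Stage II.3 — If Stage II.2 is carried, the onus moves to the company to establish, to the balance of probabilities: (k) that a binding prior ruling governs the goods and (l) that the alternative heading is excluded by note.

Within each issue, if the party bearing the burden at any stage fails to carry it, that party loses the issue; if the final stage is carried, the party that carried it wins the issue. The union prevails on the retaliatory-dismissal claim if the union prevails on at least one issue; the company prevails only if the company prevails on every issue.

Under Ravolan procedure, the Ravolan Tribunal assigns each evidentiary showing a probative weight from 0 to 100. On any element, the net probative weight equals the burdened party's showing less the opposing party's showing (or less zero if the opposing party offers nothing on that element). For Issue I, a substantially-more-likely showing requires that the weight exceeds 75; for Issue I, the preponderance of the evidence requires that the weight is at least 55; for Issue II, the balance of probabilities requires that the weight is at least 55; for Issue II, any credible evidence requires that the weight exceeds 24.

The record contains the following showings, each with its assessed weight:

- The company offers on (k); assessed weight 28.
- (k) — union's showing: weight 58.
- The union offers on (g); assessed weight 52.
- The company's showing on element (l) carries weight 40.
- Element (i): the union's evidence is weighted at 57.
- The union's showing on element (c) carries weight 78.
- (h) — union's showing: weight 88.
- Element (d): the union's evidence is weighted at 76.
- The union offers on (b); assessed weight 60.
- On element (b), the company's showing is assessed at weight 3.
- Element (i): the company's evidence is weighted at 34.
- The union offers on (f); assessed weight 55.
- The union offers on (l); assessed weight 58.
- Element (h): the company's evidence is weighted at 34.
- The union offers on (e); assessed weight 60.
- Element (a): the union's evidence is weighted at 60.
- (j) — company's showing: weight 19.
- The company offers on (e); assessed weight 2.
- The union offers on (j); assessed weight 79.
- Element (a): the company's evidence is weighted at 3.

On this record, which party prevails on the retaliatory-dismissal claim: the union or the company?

union

— Issue I —
Stage I.1 (union, the preponderance of the evidence, weight is at least 55): (a) net 60−3=57 ≥ 55 — meets; (b) net 60−3=57 ≥ 55 — meets.
  All elements met. The union retains the burden for Stage I.2.
Stage I.2 (union, a substantially-more-likely showing, weight exceeds 75): (c) 78 > 75 — meets; (d) 76 > 75 — meets.
  Stage I.2 is satisfied; the union continues to bear the burden.
Stage I.3 (union, the preponderance of the evidence, weight is at least 55): (e) net 60−2=58 ≥ 55 — meets; (f) 55 ≥ 55 — meets.
  Stage I.3 carried; the final stage is satisfied.
With every stage satisfied, the union prevails on this issue.
— Issue II —
Stage II.1 (union, the balance of probabilities, weight is at least 55): (g) 52 < 55 — fails; (h) net 88−34=54 < 55 — fails.
  The union does not carry Stage II.1.
So the company prevails on this issue.
Per-issue: Issue I → union; Issue II → company. The union must prevail on at least one issue; overall, the union prevails.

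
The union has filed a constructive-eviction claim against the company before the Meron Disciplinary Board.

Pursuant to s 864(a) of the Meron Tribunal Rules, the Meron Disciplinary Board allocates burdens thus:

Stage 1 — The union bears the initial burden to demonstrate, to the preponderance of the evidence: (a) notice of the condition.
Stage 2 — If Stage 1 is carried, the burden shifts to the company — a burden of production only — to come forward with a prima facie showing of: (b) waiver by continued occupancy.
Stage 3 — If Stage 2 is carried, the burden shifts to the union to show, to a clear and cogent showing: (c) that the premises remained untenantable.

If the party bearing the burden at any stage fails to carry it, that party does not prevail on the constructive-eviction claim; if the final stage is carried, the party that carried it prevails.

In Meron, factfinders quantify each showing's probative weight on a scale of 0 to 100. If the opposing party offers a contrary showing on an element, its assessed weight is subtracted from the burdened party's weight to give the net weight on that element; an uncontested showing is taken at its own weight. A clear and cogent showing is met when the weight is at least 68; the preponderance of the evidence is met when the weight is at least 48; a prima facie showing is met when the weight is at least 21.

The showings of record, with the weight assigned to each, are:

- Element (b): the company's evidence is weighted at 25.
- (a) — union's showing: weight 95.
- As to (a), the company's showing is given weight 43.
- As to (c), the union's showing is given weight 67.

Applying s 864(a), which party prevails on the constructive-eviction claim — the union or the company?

company

Stage 1 — burden on union; standard: the preponderance of the evidence (weight is at least 48).
    (a): 95 − 43 = 52 ≥ 48 [met]
  Stage 1 is satisfied; the onus moves to the company.
Stage 2 — burden on company; standard: a prima facie showing (weight is at least 21).
    (b): 25 ≥ 21 [met]
  The company carries Stage 2; the union now bears the burden.
Stage 3 — burden on union; standard: a clear and cogent showing (weight is at least 68).
    (c): 67 < 68 [not met]
  The union does not carry Stage 3.
The analysis ends at Stage 3; the company prevails.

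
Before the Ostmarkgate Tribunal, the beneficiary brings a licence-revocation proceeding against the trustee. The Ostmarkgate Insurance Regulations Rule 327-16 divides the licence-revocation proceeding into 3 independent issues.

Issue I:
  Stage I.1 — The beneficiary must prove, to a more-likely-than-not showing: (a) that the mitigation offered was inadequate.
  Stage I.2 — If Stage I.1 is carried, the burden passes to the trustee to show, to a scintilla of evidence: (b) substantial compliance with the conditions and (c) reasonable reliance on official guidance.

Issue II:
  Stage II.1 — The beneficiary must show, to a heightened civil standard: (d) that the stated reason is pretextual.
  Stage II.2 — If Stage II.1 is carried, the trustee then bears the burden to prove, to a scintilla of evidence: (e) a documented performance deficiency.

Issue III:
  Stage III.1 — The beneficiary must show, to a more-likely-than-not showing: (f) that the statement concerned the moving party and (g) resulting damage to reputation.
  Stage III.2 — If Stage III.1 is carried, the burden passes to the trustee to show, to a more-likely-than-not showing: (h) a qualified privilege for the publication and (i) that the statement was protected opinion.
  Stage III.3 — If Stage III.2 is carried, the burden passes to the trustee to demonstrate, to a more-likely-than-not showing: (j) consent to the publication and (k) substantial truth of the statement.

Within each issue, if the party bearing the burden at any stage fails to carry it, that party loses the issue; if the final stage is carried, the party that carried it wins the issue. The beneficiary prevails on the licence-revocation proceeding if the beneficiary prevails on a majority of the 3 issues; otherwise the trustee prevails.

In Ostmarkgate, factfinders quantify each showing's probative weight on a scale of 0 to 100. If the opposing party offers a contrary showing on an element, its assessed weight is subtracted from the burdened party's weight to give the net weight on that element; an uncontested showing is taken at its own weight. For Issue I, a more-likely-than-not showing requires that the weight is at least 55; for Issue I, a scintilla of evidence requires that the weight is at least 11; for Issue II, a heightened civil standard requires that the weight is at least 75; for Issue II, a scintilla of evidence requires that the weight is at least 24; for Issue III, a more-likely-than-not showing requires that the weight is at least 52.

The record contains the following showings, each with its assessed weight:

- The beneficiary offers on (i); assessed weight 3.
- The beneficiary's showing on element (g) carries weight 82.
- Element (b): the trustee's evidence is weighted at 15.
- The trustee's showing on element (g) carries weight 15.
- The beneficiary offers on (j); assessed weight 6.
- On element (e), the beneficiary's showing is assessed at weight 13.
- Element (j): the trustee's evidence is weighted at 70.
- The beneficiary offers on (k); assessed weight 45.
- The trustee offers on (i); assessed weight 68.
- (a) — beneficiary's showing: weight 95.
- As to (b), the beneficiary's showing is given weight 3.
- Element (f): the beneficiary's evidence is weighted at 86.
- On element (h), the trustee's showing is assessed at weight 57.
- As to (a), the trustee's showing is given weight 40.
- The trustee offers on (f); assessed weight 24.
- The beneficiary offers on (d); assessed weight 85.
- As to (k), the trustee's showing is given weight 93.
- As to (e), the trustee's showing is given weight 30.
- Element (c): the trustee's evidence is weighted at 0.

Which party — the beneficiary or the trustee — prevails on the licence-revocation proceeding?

beneficiary

— Issue I —
At Stage I.1 the beneficiary must meet a more-likely-than-not showing (weight is at least 55): on (a) the weight is 95 less the opposing 40 gives net 55, ≥ 55, so (a) meets the standard.
  The beneficiary carries Stage I.1; the trustee now bears the burden.
At Stage I.2 the trustee must meet a scintilla of evidence (weight is at least 11): on (b) the weight is 15 less the opposing 3 gives net 12, which does reach 11, so (b) meets the standard; on (c) the weight is 0, which does not reach 11, so (c) does not meet the standard.
  Stage I.2 not carried; the trustee fails its burden.
So the beneficiary prevails on this issue.
— Issue II —
Stage II.1 — burden on beneficiary; standard: a heightened civil standard (weight is at least 75).
    (d): 85 ≥ 75 [met]
  Stage II.1 is satisfied; the onus moves to the trustee.
Stage II.2 — burden on trustee; standard: a scintilla of evidence (weight is at least 24).
    (e): 30 − 13 = 17 < 24 [not met]
  Stage II.2 not carried; the trustee fails its burden.
The analysis ends at Stage II.2; the beneficiary prevails on this issue.
— Issue III —
Stage III.1 — burden on beneficiary; standard: a more-likely-than-not showing (weight is at least 52).
    (f): 86 − 24 = 62 ≥ 52 [met]
    (g): 82 − 15 = 67 ≥ 52 [met]
  Stage III.1 is satisfied; the onus moves to the trustee.
Stage III.2 — burden on trustee; standard: a more-likely-than-not showing (weight is at least 52).
    (h): 57 ≥ 52 [met]
    (i): 68 − 3 = 65 ≥ 52 [met]
  All elements met. The trustee retains the burden for Stage III.3.
Stage III.3 — burden on trustee; standard: a more-likely-than-not showing (weight is at least 52).
    (j): 70 − 6 = 64 ≥ 52 [met]
    (k): 93 − 45 = 48 < 52 [not met]
  The trustee does not carry Stage III.3.
The analysis ends at Stage III.3; the beneficiary prevails on this issue.
Per-issue: Issue I → beneficiary; Issue II → beneficiary; Issue III → beneficiary. The beneficiary must prevail on a majority of issues; overall, the beneficiary prevails.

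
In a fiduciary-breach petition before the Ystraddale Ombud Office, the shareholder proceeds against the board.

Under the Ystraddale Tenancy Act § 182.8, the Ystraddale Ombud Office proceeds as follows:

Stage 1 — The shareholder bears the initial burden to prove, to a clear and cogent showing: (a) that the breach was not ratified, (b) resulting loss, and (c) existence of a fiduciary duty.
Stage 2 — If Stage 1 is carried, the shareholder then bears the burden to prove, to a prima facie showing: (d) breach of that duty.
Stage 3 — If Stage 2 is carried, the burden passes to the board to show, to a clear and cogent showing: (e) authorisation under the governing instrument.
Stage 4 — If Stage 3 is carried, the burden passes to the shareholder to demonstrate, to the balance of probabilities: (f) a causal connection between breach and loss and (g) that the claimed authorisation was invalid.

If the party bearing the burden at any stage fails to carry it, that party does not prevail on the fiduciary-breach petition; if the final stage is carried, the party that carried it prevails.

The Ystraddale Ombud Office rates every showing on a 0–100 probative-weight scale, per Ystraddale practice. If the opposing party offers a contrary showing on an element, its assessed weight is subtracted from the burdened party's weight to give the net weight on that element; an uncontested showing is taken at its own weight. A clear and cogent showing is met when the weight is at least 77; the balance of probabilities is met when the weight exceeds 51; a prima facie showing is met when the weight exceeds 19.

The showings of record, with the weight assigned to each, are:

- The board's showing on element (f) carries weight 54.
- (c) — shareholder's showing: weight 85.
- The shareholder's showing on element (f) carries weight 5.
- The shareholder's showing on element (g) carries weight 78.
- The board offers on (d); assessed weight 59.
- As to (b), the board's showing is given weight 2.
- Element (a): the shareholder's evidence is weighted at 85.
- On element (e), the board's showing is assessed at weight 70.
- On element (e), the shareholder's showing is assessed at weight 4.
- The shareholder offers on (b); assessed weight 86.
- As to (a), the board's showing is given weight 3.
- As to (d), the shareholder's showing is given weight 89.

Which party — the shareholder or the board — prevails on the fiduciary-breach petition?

Stage 1 — burden on shareholder; standard: a clear and cogent showing (weight is at least 77).
    (a): 85 − 3 = 82 ≥ 77 [met]
    (b): 86 − 2 = 84 ≥ 77 [met]
    (c): 85 ≥ 77 [met]
  Stage 1 is satisfied; the shareholder continues to bear the burden.
Stage 2 — burden on shareholder; standard: a prima facie showing (weight exceeds 19).
    (d): 89 − 59 = 30 > 19 [met]
  The shareholder carries Stage 2; the board now bears the burden.
Stage 3 — burden on board; standard: a clear and cogent showing (weight is at least 77).
    (e): 70 − 4 = 66 < 77 [not met]
  The board does not carry Stage 3.
The analysis ends at Stage 3; the shareholder prevails.

shareholder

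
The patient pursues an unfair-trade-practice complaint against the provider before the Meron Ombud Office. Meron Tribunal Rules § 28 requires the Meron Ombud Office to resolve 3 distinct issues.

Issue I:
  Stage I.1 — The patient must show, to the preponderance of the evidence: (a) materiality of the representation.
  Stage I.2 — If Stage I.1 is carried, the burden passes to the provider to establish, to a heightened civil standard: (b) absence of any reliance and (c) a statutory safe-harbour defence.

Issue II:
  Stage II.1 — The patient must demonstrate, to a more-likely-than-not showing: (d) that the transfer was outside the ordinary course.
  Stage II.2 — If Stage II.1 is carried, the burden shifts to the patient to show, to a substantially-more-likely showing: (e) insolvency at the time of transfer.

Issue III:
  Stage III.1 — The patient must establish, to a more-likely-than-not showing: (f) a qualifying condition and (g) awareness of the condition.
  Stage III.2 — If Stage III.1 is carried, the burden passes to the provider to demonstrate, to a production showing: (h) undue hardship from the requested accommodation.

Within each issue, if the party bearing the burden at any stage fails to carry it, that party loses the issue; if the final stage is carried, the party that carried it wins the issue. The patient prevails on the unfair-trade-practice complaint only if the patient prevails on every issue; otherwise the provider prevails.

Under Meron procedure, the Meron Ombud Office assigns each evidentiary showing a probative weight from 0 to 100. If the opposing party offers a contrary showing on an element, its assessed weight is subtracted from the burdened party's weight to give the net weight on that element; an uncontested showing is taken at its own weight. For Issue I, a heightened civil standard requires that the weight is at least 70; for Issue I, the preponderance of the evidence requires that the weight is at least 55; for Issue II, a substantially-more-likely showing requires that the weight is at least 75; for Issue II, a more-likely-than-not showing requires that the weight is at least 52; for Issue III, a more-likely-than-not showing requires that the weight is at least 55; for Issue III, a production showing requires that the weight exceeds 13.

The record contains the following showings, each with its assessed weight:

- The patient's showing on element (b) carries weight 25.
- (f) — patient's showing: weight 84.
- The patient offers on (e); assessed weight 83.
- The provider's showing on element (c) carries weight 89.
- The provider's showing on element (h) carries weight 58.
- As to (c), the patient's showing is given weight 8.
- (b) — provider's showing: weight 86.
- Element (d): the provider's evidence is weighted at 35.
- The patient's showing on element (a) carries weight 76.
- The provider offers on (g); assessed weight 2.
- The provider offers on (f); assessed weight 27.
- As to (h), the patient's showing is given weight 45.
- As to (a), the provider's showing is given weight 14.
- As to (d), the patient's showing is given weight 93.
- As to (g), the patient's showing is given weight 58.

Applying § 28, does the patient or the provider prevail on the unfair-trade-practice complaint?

patient

— Issue I —
Stage I.1 — burden on patient; standard: the preponderance of the evidence (weight is at least 55).
    (a): 76 − 14 = 62 ≥ 55 [met]
  Stage I.1 carried; the burden shifts to the provider.
Stage I.2 — burden on provider; standard: a heightened civil standard (weight is at least 70).
    (b): 86 − 25 = 61 < 70 [not met]
    (c): 89 − 8 = 81 ≥ 70 [met]
  Stage I.2 not carried; the provider fails its burden.
The patient prevails on this issue.
— Issue II —
Stage II.1 (patient, a more-likely-than-not showing, weight is at least 52): (d) net 93−35=58 ≥ 52 — meets.
  Stage II.1 is satisfied; the patient continues to bear the burden.
Stage II.2 (patient, a substantially-more-likely showing, weight is at least 75): (e) 83 ≥ 75 — meets.
  Stage II.2 carried; the final stage is satisfied.
All stages carried — the patient prevails on this issue.
— Issue III —
Stage III.1 — burden on patient; standard: a more-likely-than-not showing (weight is at least 55).
    (f): 84 − 27 = 57 ≥ 55 [met]
    (g): 58 − 2 = 56 ≥ 55 [met]
  All elements met. The burden passes to the provider.
Stage III.2 — burden on provider; standard: a production showing (weight exceeds 13).
    (h): 58 − 45 = 13 ≤ 13 [not met]
  Stage III.2 not carried; the provider fails its burden.
The patient prevails on this issue.
Per-issue: Issue I → patient; Issue II → patient; Issue III → patient. The patient must prevail on every issue; overall, the patient prevails.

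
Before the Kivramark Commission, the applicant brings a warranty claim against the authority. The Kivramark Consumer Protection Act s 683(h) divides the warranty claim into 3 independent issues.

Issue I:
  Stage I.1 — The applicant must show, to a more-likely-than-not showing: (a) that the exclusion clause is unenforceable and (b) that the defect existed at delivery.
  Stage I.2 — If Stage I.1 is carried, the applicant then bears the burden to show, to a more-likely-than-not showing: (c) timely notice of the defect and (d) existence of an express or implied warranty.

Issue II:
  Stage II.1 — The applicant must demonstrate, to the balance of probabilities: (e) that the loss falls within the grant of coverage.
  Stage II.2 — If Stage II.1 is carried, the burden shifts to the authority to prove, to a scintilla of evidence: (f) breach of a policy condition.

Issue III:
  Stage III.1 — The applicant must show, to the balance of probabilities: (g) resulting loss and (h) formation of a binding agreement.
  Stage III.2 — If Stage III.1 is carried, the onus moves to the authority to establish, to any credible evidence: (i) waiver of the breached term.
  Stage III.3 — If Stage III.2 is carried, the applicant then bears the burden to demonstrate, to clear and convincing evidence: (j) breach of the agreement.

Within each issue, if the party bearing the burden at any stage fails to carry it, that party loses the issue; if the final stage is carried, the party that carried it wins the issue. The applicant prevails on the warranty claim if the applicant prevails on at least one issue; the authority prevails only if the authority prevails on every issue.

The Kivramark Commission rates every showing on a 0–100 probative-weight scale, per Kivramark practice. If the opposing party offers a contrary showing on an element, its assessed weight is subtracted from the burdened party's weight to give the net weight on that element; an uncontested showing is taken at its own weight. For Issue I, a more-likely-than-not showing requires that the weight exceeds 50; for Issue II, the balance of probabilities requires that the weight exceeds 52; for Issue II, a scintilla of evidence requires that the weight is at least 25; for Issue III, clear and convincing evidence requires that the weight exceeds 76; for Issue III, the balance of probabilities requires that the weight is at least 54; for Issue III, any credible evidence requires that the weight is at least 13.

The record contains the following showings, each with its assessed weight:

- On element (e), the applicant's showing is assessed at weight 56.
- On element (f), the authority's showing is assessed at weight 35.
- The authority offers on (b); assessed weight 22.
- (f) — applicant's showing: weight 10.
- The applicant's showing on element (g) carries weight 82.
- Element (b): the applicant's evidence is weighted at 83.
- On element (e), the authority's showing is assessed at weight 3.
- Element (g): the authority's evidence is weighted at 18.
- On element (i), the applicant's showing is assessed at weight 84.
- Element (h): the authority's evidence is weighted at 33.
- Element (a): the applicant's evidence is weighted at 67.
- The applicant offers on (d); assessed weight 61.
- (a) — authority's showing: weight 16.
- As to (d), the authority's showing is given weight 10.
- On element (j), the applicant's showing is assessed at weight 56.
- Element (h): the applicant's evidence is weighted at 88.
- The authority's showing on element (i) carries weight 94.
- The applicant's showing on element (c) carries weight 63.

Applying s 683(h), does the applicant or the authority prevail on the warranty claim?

— Issue I —
Stage I.1 (applicant, a more-likely-than-not showing, weight exceeds 50): (a) net 67−16=51 > 50 — meets; (b) net 83−22=61 > 50 — meets.
  Stage I.1 carried; the burden remains with the applicant.
Stage I.2 (applicant, a more-likely-than-not showing, weight exceeds 50): (c) 63 > 50 — meets; (d) net 61−10=51 > 50 — meets.
  All elements met at the final stage.
Every stage carried; the applicant prevails on this issue.
— Issue II —
Stage II.1 — burden on applicant; standard: the balance of probabilities (weight exceeds 52).
    (e): 56 − 3 = 53 > 52 [met]
  All elements met. The burden passes to the authority.
Stage II.2 — burden on authority; standard: a scintilla of evidence (weight is at least 25).
    (f): 35 − 10 = 25 ≥ 25 [met]
  Stage II.2 carried; the final stage is satisfied.
All stages carried — the authority prevails on this issue.
— Issue III —
Stage III.1 — burden on applicant; standard: the balance of probabilities (weight is at least 54).
    (g): 82 − 18 = 64 ≥ 54 [met]
    (h): 88 − 33 = 55 ≥ 54 [met]
  Stage III.1 carried; the burden shifts to the authority.
Stage III.2 — burden on authority; standard: any credible evidence (weight is at least 13).
    (i): 94 − 84 = 10 < 13 [not met]
  Stage III.2 not carried; the authority fails its burden.
The applicant prevails on this issue.
Per-issue: Issue I → applicant; Issue II → authority; Issue III → applicant. The applicant must prevail on at least one issue; overall, the applicant prevails.

applicant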